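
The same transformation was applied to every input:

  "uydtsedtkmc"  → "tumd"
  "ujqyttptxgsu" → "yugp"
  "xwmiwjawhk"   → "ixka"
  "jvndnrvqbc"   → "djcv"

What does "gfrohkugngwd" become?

oggu

Looking at the pairs, the operation is to keep one character in every 3, starting at position 1 (positions 1st, 4th, 7th, ...), then swap each adjacent pair of characters (1↔2, 3↔4, ...).
On "gfrohkugngwd": the first step gives "goug", and the second then gives "oggu".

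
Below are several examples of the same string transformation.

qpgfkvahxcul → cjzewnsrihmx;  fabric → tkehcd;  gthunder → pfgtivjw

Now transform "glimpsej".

ruglinko

What's happening: shift every letter 2 places forward in the alphabet (wrapping around), then swap the front and back halves of the string.
On "glimpsej": the first step gives "inkorugl", and the second then gives "ruglinko".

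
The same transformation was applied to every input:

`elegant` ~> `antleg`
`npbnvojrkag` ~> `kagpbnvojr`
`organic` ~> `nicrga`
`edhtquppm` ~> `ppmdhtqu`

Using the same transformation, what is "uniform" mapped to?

ormnif

Looking at the pairs, the operation is to delete the first character, then move the last 3 characters to the front (rotate right by 3).
Applying both steps to "uniform": "niform", then "ormnif".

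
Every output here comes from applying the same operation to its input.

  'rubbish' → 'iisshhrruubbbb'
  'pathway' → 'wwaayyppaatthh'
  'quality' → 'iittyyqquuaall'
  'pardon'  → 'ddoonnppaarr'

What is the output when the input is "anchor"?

Rule — move the last 3 characters to the front (rotate right by 3), then double every character.
"anchor" → "horanc" → "hhoorraanncc".

hhoorraanncc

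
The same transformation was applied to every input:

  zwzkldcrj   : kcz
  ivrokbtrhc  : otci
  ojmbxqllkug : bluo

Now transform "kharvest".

Looking at the pairs, the operation is to keep one character in every 3, starting at position 1 (positions 1st, 4th, 7th, ...), then move the first character to the end.
On "kharvest" that produces "rsk".
(Check on "ivrokbtrhc": → "iotc" → "otci" ✓)

rsk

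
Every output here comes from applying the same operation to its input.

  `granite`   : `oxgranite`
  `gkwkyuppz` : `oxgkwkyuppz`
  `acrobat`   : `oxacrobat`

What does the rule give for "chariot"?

oxchariot

Rule — prepend "ox".
Doing the same to "chariot": "oxchariot".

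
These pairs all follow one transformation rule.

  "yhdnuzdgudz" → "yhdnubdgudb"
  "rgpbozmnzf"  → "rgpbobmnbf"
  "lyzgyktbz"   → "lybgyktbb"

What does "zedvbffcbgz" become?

Each output is the input with this applied: replace every "z" with "b".
On "zedvbffcbgz" that produces "bedvbffcbgb".

bedvbffcbgb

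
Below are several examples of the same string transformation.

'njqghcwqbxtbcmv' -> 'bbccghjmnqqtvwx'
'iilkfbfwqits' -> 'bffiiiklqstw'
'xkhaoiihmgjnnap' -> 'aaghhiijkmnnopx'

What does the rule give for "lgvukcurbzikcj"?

The rule is to sort the characters into alphabetical order.
Doing the same to "lgvukcurbzikcj": "bccgijkklruuvz".

bccgijkklruuvz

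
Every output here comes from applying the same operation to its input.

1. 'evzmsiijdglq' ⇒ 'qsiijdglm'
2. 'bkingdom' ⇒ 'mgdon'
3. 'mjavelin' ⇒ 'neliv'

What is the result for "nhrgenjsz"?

What's happening: delete the first 3 characters, then swap the first and last characters.
Applying both steps to "nhrgenjsz": "genjsz", then "zenjsg".

zenjsg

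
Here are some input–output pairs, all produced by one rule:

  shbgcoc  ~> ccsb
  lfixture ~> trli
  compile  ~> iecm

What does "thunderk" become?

Looking at the pairs, the operation is to keep every other character starting from the first (positions 1st, 3rd, 5th, ...), then move the first 2 characters to the end (rotate left by 2).
Starting from "thunderk": after the first operation, "tudr"; after the second, "drtu".

drtu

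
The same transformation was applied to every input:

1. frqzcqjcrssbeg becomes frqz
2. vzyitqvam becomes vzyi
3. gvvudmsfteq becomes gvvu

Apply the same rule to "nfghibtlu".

The pattern: keep only the first 4 characters.
On "nfghibtlu" that produces "nfgh".

nfgh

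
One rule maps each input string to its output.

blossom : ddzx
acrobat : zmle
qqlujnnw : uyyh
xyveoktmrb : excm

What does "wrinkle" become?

Looking at the pairs, the operation is to shift every letter 11 places forward in the alphabet (wrapping around), then keep only the last 4 characters.
On "wrinkle" that produces "yvwp".

yvwp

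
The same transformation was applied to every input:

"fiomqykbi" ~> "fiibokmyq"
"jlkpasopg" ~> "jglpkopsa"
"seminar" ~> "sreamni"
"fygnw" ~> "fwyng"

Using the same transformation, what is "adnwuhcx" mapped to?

The rule is to take characters alternately from the front and the back (1st, last, 2nd, 2nd-last, ...).
"adnwuhcx" → "axdcnhwu".

axdcnhwu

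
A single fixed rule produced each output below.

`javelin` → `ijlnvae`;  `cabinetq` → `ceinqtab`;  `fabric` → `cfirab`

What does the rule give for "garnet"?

gnrtae

Rule — sort the characters into alphabetical order, then move the first 2 characters to the end (rotate left by 2).
Applying both steps to "garnet": "aegnrt", then "gnrtae".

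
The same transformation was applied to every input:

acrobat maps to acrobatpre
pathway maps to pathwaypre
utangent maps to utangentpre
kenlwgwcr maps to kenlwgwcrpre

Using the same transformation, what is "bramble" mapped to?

bramblepre

The transformation: append "pre".
On "bramble" that produces "bramblepre".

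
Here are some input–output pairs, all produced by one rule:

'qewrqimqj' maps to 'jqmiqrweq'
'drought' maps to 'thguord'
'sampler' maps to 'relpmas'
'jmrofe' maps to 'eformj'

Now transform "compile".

elipmoc

What's happening: reverse the string.
Doing the same to "compile": "elipmoc".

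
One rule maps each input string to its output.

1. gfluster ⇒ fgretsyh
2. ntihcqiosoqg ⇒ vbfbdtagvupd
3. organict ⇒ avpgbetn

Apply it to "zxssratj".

The transformation: shift every letter 13 places forward in the alphabet (wrapping around) — i.e. ROT13, then swap the front and back halves of the string.
On "zxssratj": the first step gives "mkffengw", and the second then gives "engwmkff".
(Check on "ntihcqiosoqg": → "agvupdvbfbdt" → "vbfbdtagvupd" ✓)

engwmkff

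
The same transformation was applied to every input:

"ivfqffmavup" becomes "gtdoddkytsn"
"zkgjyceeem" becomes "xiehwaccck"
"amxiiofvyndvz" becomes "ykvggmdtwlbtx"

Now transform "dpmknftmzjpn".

bnkildrkxhnl

The pattern: shift every letter 2 places backward in the alphabet (wrapping around).
On "dpmknftmzjpn" that produces "bnkildrkxhnl".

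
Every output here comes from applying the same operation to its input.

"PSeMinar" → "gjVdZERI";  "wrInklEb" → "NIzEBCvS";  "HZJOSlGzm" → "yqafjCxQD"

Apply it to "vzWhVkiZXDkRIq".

MQnYmBZqouBizH

The transformation: shift every letter 9 places backward in the alphabet (wrapping around), then flip the case of every letter.
On "vzWhVkiZXDkRIq": the first step gives "mqNyMbzQOUbIZh", and the second then gives "MQnYmBZqouBizH".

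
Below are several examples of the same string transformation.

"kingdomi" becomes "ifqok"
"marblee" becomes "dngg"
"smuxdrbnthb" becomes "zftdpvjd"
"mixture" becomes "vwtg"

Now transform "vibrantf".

tcpvh

The pattern: delete the first 3 characters, then shift every letter 2 places forward in the alphabet (wrapping around).
Applying that to "vibrantf" gives "tcpvh".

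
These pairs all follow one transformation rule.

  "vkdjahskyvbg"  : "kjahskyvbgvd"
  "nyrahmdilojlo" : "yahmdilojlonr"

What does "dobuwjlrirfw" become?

What's happening: move the first 2 characters to the end (rotate left by 2), then swap the first and last characters.
Applying both steps to "dobuwjlrirfw": "buwjlrirfwdo", then "ouwjlrirfwdb".

ouwjlrirfwdb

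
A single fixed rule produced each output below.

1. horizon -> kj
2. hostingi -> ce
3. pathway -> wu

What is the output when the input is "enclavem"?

ai

The rule is to shift every letter 4 places backward in the alphabet (wrapping around), then keep only the last 2 characters.
"enclavem" → "ajyhwrai" → "ai".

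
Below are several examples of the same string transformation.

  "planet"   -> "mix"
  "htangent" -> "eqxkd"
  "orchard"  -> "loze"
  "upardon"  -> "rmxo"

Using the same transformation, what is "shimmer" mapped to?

pefj

The pattern: shift every letter 3 places backward in the alphabet (wrapping around), then delete the last 3 characters.
For "shimmer", step one produces "pefjjbo"; step two turns that into "pefj".
(Check on "planet": → "mixkbq" → "mix" ✓)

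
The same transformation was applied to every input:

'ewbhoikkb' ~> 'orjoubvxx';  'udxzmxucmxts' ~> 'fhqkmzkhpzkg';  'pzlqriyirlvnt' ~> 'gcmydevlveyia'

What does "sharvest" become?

Looking at the pairs, the operation is to shift every letter 13 places forward in the alphabet (wrapping around) — i.e. ROT13, then move the last character to the front.
Starting from "sharvest": after the first operation, "funeirfg"; after the second, "gfuneirf".
(Check on "pzlqriyirlvnt": → "cmydevlveyiag" → "gcmydevlveyia" ✓)

gfuneirf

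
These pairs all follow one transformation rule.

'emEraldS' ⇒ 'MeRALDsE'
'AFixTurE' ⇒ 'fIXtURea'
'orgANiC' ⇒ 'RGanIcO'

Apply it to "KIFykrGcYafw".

The pattern: move the first character to the end, then flip the case of every letter.
Applying both steps to "KIFykrGcYafw": "IFykrGcYafwK", then "ifYKRgCyAFWk".

ifYKRgCyAFWk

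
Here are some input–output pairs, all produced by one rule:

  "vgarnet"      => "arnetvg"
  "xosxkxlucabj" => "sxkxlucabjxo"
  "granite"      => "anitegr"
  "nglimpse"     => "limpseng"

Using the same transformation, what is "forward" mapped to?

Rule — move the first 2 characters to the end (rotate left by 2).
"forward" → "rwardfo".

rwardfo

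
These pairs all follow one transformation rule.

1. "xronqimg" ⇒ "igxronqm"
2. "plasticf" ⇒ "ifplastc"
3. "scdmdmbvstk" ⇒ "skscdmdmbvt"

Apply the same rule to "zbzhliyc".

Looking at the pairs, the operation is to move the last 2 characters to the front (rotate right by 2), then swap the first and last characters.
Starting from "zbzhliyc": after the first operation, "yczbzhli"; after the second, "iczbzhly".

iczbzhly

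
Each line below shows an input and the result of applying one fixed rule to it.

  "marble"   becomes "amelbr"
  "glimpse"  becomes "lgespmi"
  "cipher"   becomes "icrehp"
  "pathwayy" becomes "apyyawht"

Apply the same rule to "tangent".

Rule — move the first 2 characters to the end (rotate left by 2), then reverse the string.
Applying both steps to "tangent": "ngentta", then "attnegn".
(Check on "cipher": → "pherci" → "icrehp" ✓)

attnegn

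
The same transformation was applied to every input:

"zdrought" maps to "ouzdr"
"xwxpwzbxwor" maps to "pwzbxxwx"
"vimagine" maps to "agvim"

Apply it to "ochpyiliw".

The rule is to delete the last 3 characters, then move the first 3 characters to the end (rotate left by 3).
Working it through for "ochpyiliw": intermediate "ochpyi", final "pyioch".

pyioch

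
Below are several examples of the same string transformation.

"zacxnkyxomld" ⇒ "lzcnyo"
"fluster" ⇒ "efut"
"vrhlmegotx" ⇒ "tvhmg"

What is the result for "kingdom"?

In each case the input is transformed by: move the last 2 characters to the front (rotate right by 2), then keep every other character starting from the first (positions 1st, 3rd, 5th, ...).
Working it through for "kingdom": intermediate "omkingd", final "oknd".
(Check on "fluster": → "erflust" → "efut" ✓)

oknd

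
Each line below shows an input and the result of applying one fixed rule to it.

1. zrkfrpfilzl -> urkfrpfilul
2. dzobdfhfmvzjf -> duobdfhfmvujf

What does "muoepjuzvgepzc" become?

muoepjuuvgepuc

The transformation: replace every "z" with "u".
Doing the same to "muoepjuzvgepzc": "muoepjuuvgepuc".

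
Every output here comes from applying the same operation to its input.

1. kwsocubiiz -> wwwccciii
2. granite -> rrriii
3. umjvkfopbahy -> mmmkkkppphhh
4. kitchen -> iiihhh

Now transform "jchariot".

cccrrrttt

What's happening: keep one character in every 3, starting at position 2 (positions 2nd, 5th, 8th, ...), then repeat every character 3 times.
"jchariot" → "crt" → "cccrrrttt".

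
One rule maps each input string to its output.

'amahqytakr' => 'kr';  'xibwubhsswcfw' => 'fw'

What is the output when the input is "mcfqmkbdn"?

dn

What's happening: keep only the last 2 characters.
"mcfqmkbdn" → "dn".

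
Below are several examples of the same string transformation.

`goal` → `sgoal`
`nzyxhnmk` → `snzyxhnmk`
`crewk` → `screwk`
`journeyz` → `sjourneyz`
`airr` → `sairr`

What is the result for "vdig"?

The pattern: prepend "s".
"vdig" → "svdig".

svdig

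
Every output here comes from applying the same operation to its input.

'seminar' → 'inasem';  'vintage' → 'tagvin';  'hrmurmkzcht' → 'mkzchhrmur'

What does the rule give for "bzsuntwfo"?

ntwfbzsu

Rule — delete the last character, then swap the front and back halves of the string.
On "bzsuntwfo": the first step gives "bzsuntwf", and the second then gives "ntwfbzsu".
(Check on "vintage": → "vintag" → "tagvin" ✓)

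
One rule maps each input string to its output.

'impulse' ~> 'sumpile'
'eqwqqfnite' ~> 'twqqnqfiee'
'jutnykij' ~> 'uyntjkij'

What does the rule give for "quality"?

Each output is the input with this applied: sort the characters into reverse alphabetical order, then swap each adjacent pair of characters (1↔2, 3↔4, ...).
For "quality", step one produces "yutqlia"; step two turns that into "uyqtila".

uyqtila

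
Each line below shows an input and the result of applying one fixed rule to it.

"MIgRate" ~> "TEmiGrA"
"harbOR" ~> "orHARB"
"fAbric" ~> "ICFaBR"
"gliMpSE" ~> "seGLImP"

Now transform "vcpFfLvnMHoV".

OvVCPfFlVNmh

Rule — move the last 2 characters to the front (rotate right by 2), then flip the case of every letter.
"vcpFfLvnMHoV" → "oVvcpFfLvnMH" → "OvVCPfFlVNmh".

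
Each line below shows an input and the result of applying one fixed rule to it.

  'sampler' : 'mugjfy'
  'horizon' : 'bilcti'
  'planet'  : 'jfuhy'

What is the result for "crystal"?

What's happening: shift every letter 6 places backward in the alphabet (wrapping around), then delete the last character.
Applying that to "crystal" gives "wlsmnu".

wlsmnu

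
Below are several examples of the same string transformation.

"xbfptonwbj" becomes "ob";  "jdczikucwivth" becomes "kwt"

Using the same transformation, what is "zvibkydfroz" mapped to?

The rule is to delete the first 3 characters, then keep one character in every 3, starting at position 3 (positions 3rd, 6th, 9th, ...).
On "zvibkydfroz": the first step gives "bkydfroz", and the second then gives "yr".

yr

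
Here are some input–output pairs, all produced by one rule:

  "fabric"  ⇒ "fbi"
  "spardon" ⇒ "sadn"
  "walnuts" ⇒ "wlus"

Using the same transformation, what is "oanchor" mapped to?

onhr

Rule — keep every other character starting from the first (positions 1st, 3rd, 5th, ...).
So "oanchor" becomes "onhr".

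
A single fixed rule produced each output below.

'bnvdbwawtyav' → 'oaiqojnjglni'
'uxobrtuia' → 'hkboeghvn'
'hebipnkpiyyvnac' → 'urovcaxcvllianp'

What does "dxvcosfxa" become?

qkipbfskn

What's happening: shift every letter 13 places forward in the alphabet (wrapping around) — i.e. ROT13.
Applying that to "dxvcosfxa" gives "qkipbfskn".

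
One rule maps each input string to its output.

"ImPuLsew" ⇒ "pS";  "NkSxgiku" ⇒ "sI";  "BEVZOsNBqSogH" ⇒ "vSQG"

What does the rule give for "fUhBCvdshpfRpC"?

What's happening: flip the case of every letter, then keep one character in every 3, starting at position 3 (positions 3rd, 6th, 9th, ...).
Starting from "fUhBCvdshpfRpC": after the first operation, "FuHbcVDSHPFrPc"; after the second, "HVHr".

HVHr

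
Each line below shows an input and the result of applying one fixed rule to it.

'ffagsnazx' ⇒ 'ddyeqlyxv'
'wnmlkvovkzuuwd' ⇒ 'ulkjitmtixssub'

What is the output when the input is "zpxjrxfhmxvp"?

xnvhpvdfkvtn

The pattern: shift every letter 2 places backward in the alphabet (wrapping around).
On "zpxjrxfhmxvp" that produces "xnvhpvdfkvtn".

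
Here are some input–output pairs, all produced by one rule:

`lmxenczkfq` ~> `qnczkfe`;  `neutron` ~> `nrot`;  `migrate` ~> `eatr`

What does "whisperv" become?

The rule is to delete the first 3 characters, then swap the first and last characters.
So "whisperv" becomes "vpers".

vpers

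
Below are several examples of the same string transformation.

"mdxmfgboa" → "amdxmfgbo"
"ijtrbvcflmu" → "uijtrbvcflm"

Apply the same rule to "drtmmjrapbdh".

Looking at the pairs, the operation is to move the last character to the front.
On "drtmmjrapbdh" that produces "hdrtmmjrapbd".

hdrtmmjrapbd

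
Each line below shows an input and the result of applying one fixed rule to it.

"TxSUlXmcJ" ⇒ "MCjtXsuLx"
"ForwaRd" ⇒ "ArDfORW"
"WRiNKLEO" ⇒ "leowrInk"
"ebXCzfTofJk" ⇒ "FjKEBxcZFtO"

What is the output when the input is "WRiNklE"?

The rule is to flip the case of every letter, then move the last 3 characters to the front (rotate right by 3).
Applying both steps to "WRiNklE": "wrInKLe", then "KLewrIn".

KLewrIn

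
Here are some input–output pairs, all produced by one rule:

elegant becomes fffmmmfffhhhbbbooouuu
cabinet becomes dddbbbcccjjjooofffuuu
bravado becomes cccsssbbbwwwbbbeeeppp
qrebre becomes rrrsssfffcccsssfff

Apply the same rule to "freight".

Each output is the input with this applied: shift every letter 1 place forward in the alphabet (wrapping around), then repeat every character 3 times.
Starting from "freight": after the first operation, "gsfjhiu"; after the second, "gggsssfffjjjhhhiiiuuu".

gggsssfffjjjhhhiiiuuu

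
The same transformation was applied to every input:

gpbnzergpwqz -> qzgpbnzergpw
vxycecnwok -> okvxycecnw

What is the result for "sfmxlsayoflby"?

Rule — move the last 2 characters to the front (rotate right by 2).
Applying that to "sfmxlsayoflby" gives "bysfmxlsayofl".

bysfmxlsayofl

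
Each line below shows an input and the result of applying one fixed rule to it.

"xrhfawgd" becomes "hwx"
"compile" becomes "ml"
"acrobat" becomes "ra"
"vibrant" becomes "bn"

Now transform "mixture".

xr

The pattern: move the first character to the end, then keep one character in every 3, starting at position 2 (positions 2nd, 5th, 8th, ...).
"mixture" → "ixturem" → "xr".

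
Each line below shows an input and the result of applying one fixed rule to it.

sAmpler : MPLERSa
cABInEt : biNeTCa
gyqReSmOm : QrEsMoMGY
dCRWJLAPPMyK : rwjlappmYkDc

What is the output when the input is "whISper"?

Each output is the input with this applied: move the first 2 characters to the end (rotate left by 2), then flip the case of every letter.
Applying that to "whISper" gives "isPERWH".

isPERWH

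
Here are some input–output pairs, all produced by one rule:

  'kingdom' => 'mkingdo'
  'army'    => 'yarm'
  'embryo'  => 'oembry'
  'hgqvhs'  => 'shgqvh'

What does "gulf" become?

fgul

The transformation: move the last character to the front.
Applying that to "gulf" gives "fgul".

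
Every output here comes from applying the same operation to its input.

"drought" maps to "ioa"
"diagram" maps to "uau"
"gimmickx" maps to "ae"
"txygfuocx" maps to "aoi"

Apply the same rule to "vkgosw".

Looking at the pairs, the operation is to shift every letter 6 places backward in the alphabet (wrapping around), then keep only the vowels.
"vkgosw" → "peaimq" → "eai".

eai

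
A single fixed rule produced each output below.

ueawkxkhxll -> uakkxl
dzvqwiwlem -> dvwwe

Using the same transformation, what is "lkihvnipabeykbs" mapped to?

What's happening: keep every other character starting from the first (positions 1st, 3rd, 5th, ...).
Applying that to "lkihvnipabeykbs" gives "liviaeks".

liviaeks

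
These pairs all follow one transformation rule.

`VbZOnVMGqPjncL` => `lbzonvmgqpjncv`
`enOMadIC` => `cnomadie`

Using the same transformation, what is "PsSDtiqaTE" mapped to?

essdtiqatp

In each case the input is transformed by: swap the first and last characters, then convert every letter to lowercase.
Starting from "PsSDtiqaTE": after the first operation, "EsSDtiqaTP"; after the second, "essdtiqatp".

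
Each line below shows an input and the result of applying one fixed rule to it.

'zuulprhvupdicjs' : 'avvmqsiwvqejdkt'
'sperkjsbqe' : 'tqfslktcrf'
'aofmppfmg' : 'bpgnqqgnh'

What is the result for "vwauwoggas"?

What's happening: shift every letter 1 place forward in the alphabet (wrapping around).
Applying that to "vwauwoggas" gives "wxbvxphhbt".

wxbvxphhbt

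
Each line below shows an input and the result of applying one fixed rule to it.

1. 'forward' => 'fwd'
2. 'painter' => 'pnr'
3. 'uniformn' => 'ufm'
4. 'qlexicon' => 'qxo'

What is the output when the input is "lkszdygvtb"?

lzgb

In each case the input is transformed by: keep one character in every 3, starting at position 1 (positions 1st, 4th, 7th, ...).
Doing the same to "lkszdygvtb": "lzgb".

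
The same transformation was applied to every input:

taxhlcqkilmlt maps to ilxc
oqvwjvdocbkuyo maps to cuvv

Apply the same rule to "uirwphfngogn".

gnrh

Rule — keep one character in every 3, starting at position 3 (positions 3rd, 6th, 9th, ...), then move the last 2 characters to the front (rotate right by 2).
For "uirwphfngogn", step one produces "rhgn"; step two turns that into "gnrh".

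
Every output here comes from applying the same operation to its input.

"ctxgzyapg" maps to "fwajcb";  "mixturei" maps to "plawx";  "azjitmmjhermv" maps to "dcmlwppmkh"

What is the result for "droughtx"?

The transformation: shift every letter 3 places forward in the alphabet (wrapping around), then delete the last 3 characters.
For "droughtx" the result is "gurxj".

gurxj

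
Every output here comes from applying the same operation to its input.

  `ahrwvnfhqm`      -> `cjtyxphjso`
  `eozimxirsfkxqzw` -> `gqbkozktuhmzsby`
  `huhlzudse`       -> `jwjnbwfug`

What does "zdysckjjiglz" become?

The rule is to shift every letter 2 places forward in the alphabet (wrapping around).
"zdysckjjiglz" → "bfauemllkinb".

bfauemllkinb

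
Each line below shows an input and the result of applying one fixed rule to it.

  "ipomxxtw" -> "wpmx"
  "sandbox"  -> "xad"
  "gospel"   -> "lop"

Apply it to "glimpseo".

Each output is the input with this applied: move the last 2 characters to the front (rotate right by 2), then keep every other character starting from the second (positions 2nd, 4th, 6th, ...).
For "glimpseo", step one produces "eoglimps"; step two turns that into "olms".

olms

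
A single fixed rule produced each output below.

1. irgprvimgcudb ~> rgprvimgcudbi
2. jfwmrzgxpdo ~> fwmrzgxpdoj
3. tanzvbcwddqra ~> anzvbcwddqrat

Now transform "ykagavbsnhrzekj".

The pattern: move the first character to the end.
"ykagavbsnhrzekj" → "kagavbsnhrzekjy".

kagavbsnhrzekjy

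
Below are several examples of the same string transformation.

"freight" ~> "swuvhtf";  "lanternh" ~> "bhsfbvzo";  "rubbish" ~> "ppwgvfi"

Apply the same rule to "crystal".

mghozqf

The pattern: move the first 2 characters to the end (rotate left by 2), then shift every letter 12 places backward in the alphabet (wrapping around).
"crystal" → "ystalcr" → "mghozqf".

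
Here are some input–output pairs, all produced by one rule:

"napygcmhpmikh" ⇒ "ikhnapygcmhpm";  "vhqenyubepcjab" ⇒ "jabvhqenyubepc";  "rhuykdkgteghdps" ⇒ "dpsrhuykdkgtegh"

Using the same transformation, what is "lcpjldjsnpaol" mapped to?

aollcpjldjsnp

The rule is to move the last 3 characters to the front (rotate right by 3).
For "lcpjldjsnpaol" the result is "aollcpjldjsnp".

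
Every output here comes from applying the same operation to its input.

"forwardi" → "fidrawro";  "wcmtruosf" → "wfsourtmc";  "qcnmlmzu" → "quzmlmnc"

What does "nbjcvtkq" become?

nqktvcjb

In each case the input is transformed by: reverse the string, then move the last character to the front.
Applying both steps to "nbjcvtkq": "qktvcjbn", then "nqktvcjb".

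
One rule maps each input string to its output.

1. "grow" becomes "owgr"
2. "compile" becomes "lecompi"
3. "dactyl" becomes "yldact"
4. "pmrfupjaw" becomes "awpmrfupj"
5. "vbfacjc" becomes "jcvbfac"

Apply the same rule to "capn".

pnca

The pattern: move the last 2 characters to the front (rotate right by 2).
So "capn" becomes "pnca".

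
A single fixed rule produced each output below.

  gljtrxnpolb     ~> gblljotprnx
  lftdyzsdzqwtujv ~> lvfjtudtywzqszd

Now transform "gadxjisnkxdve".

geavddxxjkins

What's happening: take characters alternately from the front and the back (1st, last, 2nd, 2nd-last, ...).
Applying that to "gadxjisnkxdve" gives "geavddxxjkins".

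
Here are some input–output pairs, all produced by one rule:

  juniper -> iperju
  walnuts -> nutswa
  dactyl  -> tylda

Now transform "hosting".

What's happening: move the first 3 characters to the end (rotate left by 3), then delete the last character.
"hosting" → "tingho".

tingho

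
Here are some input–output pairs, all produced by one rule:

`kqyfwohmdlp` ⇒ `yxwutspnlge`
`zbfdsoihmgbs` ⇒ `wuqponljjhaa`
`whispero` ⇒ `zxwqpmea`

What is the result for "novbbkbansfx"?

wvvsnjjjifda

Each output is the input with this applied: shift every letter 8 places forward in the alphabet (wrapping around), then sort the characters into reverse alphabetical order.
Working it through for "novbbkbansfx": intermediate "vwdjjsjivanf", final "wvvsnjjjifda".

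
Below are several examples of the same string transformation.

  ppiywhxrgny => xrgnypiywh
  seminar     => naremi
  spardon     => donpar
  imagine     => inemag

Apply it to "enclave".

avencl

Each output is the input with this applied: delete the first character, then swap the front and back halves of the string.
Applying both steps to "enclave": "nclave", then "avencl".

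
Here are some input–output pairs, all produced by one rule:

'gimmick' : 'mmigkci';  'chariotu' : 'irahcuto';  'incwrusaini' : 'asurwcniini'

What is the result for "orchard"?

hcrodra

Looking at the pairs, the operation is to reverse the string, then move the first 3 characters to the end (rotate left by 3).
"orchard" → "drahcro" → "hcrodra".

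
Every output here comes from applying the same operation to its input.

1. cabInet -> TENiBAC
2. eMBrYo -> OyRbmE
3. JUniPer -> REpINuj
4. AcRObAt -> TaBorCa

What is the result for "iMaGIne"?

In each case the input is transformed by: reverse the string, then flip the case of every letter.
For "iMaGIne", step one produces "enIGaMi"; step two turns that into "ENigAmI".

ENigAmI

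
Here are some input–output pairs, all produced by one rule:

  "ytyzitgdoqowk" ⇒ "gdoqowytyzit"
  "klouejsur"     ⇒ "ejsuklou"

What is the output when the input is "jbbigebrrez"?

What's happening: delete the last character, then swap the front and back halves of the string.
Doing the same to "jbbigebrrez": "ebrrejbbig".
(Check on "ytyzitgdoqowk": → "ytyzitgdoqow" → "gdoqowytyzit" ✓)

ebrrejbbig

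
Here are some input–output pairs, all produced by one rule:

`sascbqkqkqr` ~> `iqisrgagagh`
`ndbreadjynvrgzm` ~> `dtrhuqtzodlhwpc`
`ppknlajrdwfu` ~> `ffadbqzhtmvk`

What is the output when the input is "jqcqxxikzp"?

zgsgnnyapf

Looking at the pairs, the operation is to shift every letter 10 places backward in the alphabet (wrapping around).
"jqcqxxikzp" → "zgsgnnyapf".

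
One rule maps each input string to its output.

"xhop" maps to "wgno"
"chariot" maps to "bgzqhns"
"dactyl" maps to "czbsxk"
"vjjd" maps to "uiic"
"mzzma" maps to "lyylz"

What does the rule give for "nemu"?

mdlt

The pattern: shift every letter 1 place backward in the alphabet (wrapping around).
For "nemu" the result is "mdlt".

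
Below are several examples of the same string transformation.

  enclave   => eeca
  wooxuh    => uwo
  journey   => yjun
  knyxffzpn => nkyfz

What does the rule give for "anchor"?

oac

The transformation: keep every other character starting from the first (positions 1st, 3rd, 5th, ...), then move the last character to the front.
"anchor" → "aco" → "oac".
(Check on "wooxuh": → "wou" → "uwo" ✓)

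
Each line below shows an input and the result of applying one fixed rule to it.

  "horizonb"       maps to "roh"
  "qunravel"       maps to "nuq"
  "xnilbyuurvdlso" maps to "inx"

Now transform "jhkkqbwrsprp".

What's happening: reverse the string, then keep only the last 3 characters.
For "jhkkqbwrsprp" the result is "khj".
(Check on "qunravel": → "levarnuq" → "nuq" ✓)

khj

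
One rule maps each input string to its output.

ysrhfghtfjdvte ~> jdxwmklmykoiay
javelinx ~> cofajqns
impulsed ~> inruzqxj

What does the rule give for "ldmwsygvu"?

Each output is the input with this applied: shift every letter 5 places forward in the alphabet (wrapping around), then move the last character to the front.
"ldmwsygvu" → "zqirbxdla".

zqirbxdla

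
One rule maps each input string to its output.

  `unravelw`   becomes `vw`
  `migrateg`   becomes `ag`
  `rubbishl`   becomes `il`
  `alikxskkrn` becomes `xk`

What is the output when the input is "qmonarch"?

ah

Rule — keep one character in every 3, starting at position 2 (positions 2nd, 5th, 8th, ...), then delete the first character.
Starting from "qmonarch": after the first operation, "mah"; after the second, "ah".
(Check on "migrateg": → "iag" → "ag" ✓)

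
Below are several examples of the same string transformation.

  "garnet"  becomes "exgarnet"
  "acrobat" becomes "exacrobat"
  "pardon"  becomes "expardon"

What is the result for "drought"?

exdrought

The pattern: prepend "ex".
Applying that to "drought" gives "exdrought".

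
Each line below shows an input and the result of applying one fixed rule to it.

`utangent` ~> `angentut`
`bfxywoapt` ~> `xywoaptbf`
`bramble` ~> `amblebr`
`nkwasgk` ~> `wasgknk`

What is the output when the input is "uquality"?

Rule — move the first 2 characters to the end (rotate left by 2).
So "uquality" becomes "ualityuq".

ualityuq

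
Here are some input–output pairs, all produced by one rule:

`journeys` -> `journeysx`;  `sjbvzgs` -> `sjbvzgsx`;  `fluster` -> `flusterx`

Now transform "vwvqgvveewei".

The transformation: append "x".
For "vwvqgvveewei" the result is "vwvqgvveeweix".

vwvqgvveeweix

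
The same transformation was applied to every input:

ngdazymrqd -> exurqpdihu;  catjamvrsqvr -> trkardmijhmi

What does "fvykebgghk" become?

The rule is to shift every letter 9 places backward in the alphabet (wrapping around).
For "fvykebgghk" the result is "wmpbvsxxyb".

wmpbvsxxyb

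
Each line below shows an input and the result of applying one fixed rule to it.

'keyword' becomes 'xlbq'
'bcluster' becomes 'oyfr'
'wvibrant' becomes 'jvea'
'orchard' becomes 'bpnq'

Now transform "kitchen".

Rule — keep every other character starting from the first (positions 1st, 3rd, 5th, ...), then shift every letter 13 places forward in the alphabet (wrapping around) — i.e. ROT13.
Working it through for "kitchen": intermediate "kthn", final "xgua".

xgua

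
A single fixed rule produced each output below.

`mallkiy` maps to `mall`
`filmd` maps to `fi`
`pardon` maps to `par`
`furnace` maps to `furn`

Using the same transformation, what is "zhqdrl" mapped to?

The pattern: delete the last 3 characters.
For "zhqdrl" the result is "zhq".

zhq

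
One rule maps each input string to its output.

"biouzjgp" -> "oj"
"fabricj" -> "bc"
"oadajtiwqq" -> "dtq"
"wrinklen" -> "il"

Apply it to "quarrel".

What's happening: keep one character in every 3, starting at position 3 (positions 3rd, 6th, 9th, ...).
"quarrel" → "ae".

ae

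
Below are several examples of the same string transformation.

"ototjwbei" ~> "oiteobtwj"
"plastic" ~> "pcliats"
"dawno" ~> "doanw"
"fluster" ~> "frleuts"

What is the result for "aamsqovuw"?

What's happening: take characters alternately from the front and the back (1st, last, 2nd, 2nd-last, ...).
Doing the same to "aamsqovuw": "awaumvsoq".

awaumvsoq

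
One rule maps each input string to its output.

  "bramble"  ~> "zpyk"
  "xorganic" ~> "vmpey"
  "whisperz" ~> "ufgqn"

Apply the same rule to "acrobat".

yapm

The pattern: shift every letter 2 places backward in the alphabet (wrapping around), then delete the last 3 characters.
Applying that to "acrobat" gives "yapm".
(Check on "whisperz": → "ufgqncpx" → "ufgqn" ✓)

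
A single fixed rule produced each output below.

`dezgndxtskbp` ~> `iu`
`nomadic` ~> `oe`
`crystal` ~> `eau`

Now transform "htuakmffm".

oo

The rule is to shift every letter 2 places forward in the alphabet (wrapping around), then keep only the vowels.
On "htuakmffm": the first step gives "jvwcmohho", and the second then gives "oo".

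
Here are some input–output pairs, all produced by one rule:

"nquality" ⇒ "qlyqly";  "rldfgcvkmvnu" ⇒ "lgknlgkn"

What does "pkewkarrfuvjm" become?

kkrvkkrv

The rule is to keep one character in every 3, starting at position 2 (positions 2nd, 5th, 8th, ...), then write the whole string twice.
On "pkewkarrfuvjm": the first step gives "kkrv", and the second then gives "kkrvkkrv".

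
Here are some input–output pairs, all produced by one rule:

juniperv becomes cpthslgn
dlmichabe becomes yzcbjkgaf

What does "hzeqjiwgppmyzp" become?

wxnfxcohguennk

The pattern: move the last 3 characters to the front (rotate right by 3), then shift every letter 2 places backward in the alphabet (wrapping around).
"hzeqjiwgppmyzp" → "yzphzeqjiwgppm" → "wxnfxcohguennk".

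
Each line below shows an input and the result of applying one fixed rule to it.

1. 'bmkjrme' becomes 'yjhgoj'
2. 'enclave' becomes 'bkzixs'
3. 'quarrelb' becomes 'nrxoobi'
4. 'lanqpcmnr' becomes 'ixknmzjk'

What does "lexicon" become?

Rule — delete the last character, then shift every letter 3 places backward in the alphabet (wrapping around).
For "lexicon", step one produces "lexico"; step two turns that into "ibufzl".

ibufzl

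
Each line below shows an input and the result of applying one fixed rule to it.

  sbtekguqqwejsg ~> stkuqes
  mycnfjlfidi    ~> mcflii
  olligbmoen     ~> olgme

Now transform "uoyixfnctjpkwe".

The rule is to keep every other character starting from the first (positions 1st, 3rd, 5th, ...).
Doing the same to "uoyixfnctjpkwe": "uyxntpw".

uyxntpw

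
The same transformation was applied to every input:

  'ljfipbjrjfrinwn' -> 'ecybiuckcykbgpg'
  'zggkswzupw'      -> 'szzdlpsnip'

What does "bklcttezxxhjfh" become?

udevmmxsqqacya

The pattern: shift every letter 7 places backward in the alphabet (wrapping around).
So "bklcttezxxhjfh" becomes "udevmmxsqqacya".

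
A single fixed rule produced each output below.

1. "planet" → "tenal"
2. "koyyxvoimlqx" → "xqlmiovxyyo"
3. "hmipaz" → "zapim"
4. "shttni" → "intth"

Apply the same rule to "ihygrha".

ahrgyh

Each output is the input with this applied: delete the first character, then reverse the string.
Applying both steps to "ihygrha": "hygrha", then "ahrgyh".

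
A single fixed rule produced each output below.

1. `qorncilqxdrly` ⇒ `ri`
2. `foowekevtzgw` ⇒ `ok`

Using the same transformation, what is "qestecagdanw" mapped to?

Each output is the input with this applied: keep one character in every 3, starting at position 3 (positions 3rd, 6th, 9th, ...), then delete the last 2 characters.
"qestecagdanw" → "sc".

sc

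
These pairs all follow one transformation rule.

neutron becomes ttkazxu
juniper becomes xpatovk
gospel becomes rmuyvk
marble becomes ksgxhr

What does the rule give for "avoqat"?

zgbuwg

The transformation: shift every letter 6 places forward in the alphabet (wrapping around), then move the last character to the front.
Starting from "avoqat": after the first operation, "gbuwgz"; after the second, "zgbuwg".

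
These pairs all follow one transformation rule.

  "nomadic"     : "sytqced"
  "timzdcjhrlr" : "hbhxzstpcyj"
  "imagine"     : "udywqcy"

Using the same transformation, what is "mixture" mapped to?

The pattern: shift every letter 10 places backward in the alphabet (wrapping around), then reverse the string.
"mixture" → "cynjkhu" → "uhkjnyc".

uhkjnyc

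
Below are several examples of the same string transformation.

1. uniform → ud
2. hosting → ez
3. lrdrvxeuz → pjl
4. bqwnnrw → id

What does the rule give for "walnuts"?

xf

Looking at the pairs, the operation is to keep one character in every 3, starting at position 3 (positions 3rd, 6th, 9th, ...), then shift every letter 12 places forward in the alphabet (wrapping around).
"walnuts" → "lt" → "xf".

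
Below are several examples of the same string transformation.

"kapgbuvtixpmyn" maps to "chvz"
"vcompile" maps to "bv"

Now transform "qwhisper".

Each output is the input with this applied: keep one character in every 3, starting at position 3 (positions 3rd, 6th, 9th, ...), then shift every letter 13 places forward in the alphabet (wrapping around) — i.e. ROT13.
"qwhisper" → "hp" → "uc".

uc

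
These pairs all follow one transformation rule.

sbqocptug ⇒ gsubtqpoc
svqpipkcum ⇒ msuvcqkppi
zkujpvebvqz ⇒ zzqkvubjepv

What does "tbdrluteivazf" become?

ftzbadvrileut

The rule is to reverse the string, then take characters alternately from the front and the back (1st, last, 2nd, 2nd-last, ...).
Working it through for "tbdrluteivazf": intermediate "fzavietulrdbt", final "ftzbadvrileut".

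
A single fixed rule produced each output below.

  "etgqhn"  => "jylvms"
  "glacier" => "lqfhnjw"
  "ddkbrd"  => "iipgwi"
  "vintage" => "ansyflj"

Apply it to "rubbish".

In each case the input is transformed by: shift every letter 5 places forward in the alphabet (wrapping around).
On "rubbish" that produces "wzggnxm".

wzggnxm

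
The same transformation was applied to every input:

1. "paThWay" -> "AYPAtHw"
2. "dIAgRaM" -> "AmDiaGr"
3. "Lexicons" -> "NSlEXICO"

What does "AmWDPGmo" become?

MOaMwdpg

The transformation: flip the case of every letter, then move the last 2 characters to the front (rotate right by 2).
Applying both steps to "AmWDPGmo": "aMwdpgMO", then "MOaMwdpg".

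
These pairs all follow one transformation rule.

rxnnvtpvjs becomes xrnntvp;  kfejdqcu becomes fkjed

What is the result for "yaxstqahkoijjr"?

aysxqthaoki

In each case the input is transformed by: delete the last 3 characters, then swap each adjacent pair of characters (1↔2, 3↔4, ...).
On "yaxstqahkoijjr": the first step gives "yaxstqahkoi", and the second then gives "aysxqthaoki".
(Check on "kfejdqcu": → "kfejd" → "fkjed" ✓)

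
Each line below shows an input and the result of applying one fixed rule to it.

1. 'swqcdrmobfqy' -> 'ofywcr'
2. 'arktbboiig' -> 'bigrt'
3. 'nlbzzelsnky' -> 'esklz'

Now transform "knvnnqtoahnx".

The pattern: keep every other character starting from the second (positions 2nd, 4th, 6th, ...), then move the last 3 characters to the front (rotate right by 3).
Working it through for "knvnnqtoahnx": intermediate "nnqohx", final "ohxnnq".

ohxnnq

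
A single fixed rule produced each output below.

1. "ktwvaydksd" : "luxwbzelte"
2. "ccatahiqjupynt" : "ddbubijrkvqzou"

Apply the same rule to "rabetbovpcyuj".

sbcfucpwqdzvk

Rule — shift every letter 1 place forward in the alphabet (wrapping around).
Applying that to "rabetbovpcyuj" gives "sbcfucpwqdzvk".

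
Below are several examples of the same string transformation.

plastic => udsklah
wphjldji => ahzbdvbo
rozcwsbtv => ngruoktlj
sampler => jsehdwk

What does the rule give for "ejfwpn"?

fbxohw

What's happening: swap the first and last characters, then shift every letter 8 places backward in the alphabet (wrapping around).
For "ejfwpn", step one produces "njfwpe"; step two turns that into "fbxohw".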